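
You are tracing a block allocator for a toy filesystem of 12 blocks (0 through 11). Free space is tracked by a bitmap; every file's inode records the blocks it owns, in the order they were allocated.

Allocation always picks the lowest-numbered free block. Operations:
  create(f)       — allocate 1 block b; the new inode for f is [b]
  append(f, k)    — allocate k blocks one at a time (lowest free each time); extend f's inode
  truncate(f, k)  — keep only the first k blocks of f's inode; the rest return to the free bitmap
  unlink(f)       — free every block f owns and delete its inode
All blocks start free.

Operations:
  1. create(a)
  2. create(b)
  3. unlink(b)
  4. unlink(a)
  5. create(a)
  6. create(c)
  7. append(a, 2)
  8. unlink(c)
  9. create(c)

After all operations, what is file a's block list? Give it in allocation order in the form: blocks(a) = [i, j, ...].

blocks(a) = [0, 2, 3]

  1. create(a)  ⇒  F...........  {a→[0]}
  2. create(b)  ⇒  FF..........  {a→[0]; b→[1]}
  3. unlink(b)  ⇒  F...........  {a→[0]}
  4. unlink(a)  ⇒  ............  {}
  5. create(a)  ⇒  F...........  {a→[0]}
  6. create(c)  ⇒  FF..........  {a→[0]; c→[1]}
  7. append(a, 2)  ⇒  FFFF........  {a→[0, 2, 3]; c→[1]}
  8. unlink(c)  ⇒  F.FF........  {a→[0, 2, 3]}
  9. create(c)  ⇒  FFFF........  {a→[0, 2, 3]; c→[1]}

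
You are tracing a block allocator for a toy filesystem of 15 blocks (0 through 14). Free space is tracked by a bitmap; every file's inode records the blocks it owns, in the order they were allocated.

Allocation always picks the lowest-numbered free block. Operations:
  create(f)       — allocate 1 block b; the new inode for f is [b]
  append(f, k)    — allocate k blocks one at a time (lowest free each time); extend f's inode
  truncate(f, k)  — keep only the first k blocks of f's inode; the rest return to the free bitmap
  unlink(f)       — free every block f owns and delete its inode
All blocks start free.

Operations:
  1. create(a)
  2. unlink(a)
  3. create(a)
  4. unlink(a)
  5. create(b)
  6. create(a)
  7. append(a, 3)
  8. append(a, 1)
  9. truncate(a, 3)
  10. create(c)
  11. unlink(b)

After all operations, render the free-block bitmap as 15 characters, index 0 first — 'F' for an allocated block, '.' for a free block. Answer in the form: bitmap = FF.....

bitmap = .FFFF..........

  1. create(a)  ⇒  F..............  {a→[0]}
  2. unlink(a)  ⇒  ...............  {}
  3. create(a)  ⇒  F..............  {a→[0]}
  4. unlink(a)  ⇒  ...............  {}
  5. create(b)  ⇒  F..............  {b→[0]}
  6. create(a)  ⇒  FF.............  {a→[1]; b→[0]}
  7. append(a, 3)  ⇒  FFFFF..........  {a→[1, 2, 3, 4]; b→[0]}
  8. append(a, 1)  ⇒  FFFFFF.........  {a→[1, 2, 3, 4, 5]; b→[0]}
  9. truncate(a, 3)  ⇒  FFFF...........  {a→[1, 2, 3]; b→[0]}
  10. create(c)  ⇒  FFFFF..........  {a→[1, 2, 3]; b→[0]; c→[4]}
  11. unlink(b)  ⇒  .FFFF..........  {a→[1, 2, 3]; c→[4]}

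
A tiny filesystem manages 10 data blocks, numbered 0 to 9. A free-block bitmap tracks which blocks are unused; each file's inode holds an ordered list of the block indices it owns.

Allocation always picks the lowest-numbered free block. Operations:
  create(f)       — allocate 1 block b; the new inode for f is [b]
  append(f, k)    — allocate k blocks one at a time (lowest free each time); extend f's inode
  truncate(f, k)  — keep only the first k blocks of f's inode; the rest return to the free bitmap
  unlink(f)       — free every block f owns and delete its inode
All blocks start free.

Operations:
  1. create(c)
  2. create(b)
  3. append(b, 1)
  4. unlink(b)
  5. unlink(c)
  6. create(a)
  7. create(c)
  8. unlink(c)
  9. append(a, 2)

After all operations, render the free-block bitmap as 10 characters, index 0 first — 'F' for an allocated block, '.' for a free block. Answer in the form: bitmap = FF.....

bitmap = FFF.......

  1. create(c)  ⇒  F.........  {c→[0]}
  2. create(b)  ⇒  FF........  {b→[1]; c→[0]}
  3. append(b, 1)  ⇒  FFF.......  {b→[1, 2]; c→[0]}
  4. unlink(b)  ⇒  F.........  {c→[0]}
  5. unlink(c)  ⇒  ..........  {}
  6. create(a)  ⇒  F.........  {a→[0]}
  7. create(c)  ⇒  FF........  {a→[0]; c→[1]}
  8. unlink(c)  ⇒  F.........  {a→[0]}
  9. append(a, 2)  ⇒  FFF.......  {a→[0, 1, 2]}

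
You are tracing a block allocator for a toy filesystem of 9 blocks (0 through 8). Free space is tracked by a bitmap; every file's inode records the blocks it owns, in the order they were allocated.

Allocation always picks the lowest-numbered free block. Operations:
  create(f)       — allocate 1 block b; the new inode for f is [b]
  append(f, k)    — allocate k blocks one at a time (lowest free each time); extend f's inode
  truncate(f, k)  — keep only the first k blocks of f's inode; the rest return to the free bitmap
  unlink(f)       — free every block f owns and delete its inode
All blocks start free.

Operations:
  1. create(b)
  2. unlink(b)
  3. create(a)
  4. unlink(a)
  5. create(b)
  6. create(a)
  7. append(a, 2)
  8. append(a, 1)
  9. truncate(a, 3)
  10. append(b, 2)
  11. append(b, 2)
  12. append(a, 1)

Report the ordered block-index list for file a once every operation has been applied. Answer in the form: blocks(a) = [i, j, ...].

after create(b) → b:[0]  free=[F........]
after unlink(b) →   free=[.........]
after create(a) → a:[0]  free=[F........]
after unlink(a) →   free=[.........]
after create(b) → b:[0]  free=[F........]
after create(a) → a:[1], b:[0]  free=[FF.......]
after append(a, 2) → a:[1, 2, 3], b:[0]  free=[FFFF.....]
after append(a, 1) → a:[1, 2, 3, 4], b:[0]  free=[FFFFF....]
after truncate(a, 3) → a:[1, 2, 3], b:[0]  free=[FFFF.....]
after append(b, 2) → a:[1, 2, 3], b:[0, 4, 5]  free=[FFFFFF...]
after append(b, 2) → a:[1, 2, 3], b:[0, 4, 5, 6, 7]  free=[FFFFFFFF.]
after append(a, 1) → a:[1, 2, 3, 8], b:[0, 4, 5, 6, 7]  free=[FFFFFFFFF]

blocks(a) = [1, 2, 3, 8]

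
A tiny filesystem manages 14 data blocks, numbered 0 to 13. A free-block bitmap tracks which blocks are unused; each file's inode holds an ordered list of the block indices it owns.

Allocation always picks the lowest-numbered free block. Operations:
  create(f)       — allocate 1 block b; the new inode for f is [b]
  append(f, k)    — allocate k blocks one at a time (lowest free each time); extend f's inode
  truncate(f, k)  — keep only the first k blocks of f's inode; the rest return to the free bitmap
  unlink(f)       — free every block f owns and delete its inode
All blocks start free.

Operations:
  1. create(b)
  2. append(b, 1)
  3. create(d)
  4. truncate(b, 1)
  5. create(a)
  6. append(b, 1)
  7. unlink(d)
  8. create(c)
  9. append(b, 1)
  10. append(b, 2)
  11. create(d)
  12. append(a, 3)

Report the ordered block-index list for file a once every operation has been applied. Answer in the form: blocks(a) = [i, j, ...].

blocks(a) = [1, 8, 9, 10]

after create(b) → b:[0]  free=[F.............]
after append(b, 1) → b:[0, 1]  free=[FF............]
after create(d) → b:[0, 1], d:[2]  free=[FFF...........]
after truncate(b, 1) → b:[0], d:[2]  free=[F.F...........]
after create(a) → a:[1], b:[0], d:[2]  free=[FFF...........]
after append(b, 1) → a:[1], b:[0, 3], d:[2]  free=[FFFF..........]
after unlink(d) → a:[1], b:[0, 3]  free=[FF.F..........]
after create(c) → a:[1], b:[0, 3], c:[2]  free=[FFFF..........]
after append(b, 1) → a:[1], b:[0, 3, 4], c:[2]  free=[FFFFF.........]
after append(b, 2) → a:[1], b:[0, 3, 4, 5, 6], c:[2]  free=[FFFFFFF.......]
after create(d) → a:[1], b:[0, 3, 4, 5, 6], c:[2], d:[7]  free=[FFFFFFFF......]
after append(a, 3) → a:[1, 8, 9, 10], b:[0, 3, 4, 5, 6], c:[2], d:[7]  free=[FFFFFFFFFFF...]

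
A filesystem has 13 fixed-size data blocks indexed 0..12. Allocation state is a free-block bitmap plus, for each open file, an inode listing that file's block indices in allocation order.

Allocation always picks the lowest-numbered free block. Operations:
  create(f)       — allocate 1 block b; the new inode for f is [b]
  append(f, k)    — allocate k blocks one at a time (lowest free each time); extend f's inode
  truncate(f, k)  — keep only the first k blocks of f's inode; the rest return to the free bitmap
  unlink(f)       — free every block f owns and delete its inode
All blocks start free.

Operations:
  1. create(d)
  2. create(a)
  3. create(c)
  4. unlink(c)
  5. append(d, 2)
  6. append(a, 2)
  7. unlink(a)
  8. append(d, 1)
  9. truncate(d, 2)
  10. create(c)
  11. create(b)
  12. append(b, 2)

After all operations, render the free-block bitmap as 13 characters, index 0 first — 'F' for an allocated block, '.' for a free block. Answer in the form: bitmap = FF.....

bitmap = FFFFFF.......

after create(d) → d:[0]  free=[F............]
after create(a) → a:[1], d:[0]  free=[FF...........]
after create(c) → a:[1], c:[2], d:[0]  free=[FFF..........]
after unlink(c) → a:[1], d:[0]  free=[FF...........]
after append(d, 2) → a:[1], d:[0, 2, 3]  free=[FFFF.........]
after append(a, 2) → a:[1, 4, 5], d:[0, 2, 3]  free=[FFFFFF.......]
after unlink(a) → d:[0, 2, 3]  free=[F.FF.........]
after append(d, 1) → d:[0, 2, 3, 1]  free=[FFFF.........]
after truncate(d, 2) → d:[0, 2]  free=[F.F..........]
after create(c) → c:[1], d:[0, 2]  free=[FFF..........]
after create(b) → b:[3], c:[1], d:[0, 2]  free=[FFFF.........]
after append(b, 2) → b:[3, 4, 5], c:[1], d:[0, 2]  free=[FFFFFF.......]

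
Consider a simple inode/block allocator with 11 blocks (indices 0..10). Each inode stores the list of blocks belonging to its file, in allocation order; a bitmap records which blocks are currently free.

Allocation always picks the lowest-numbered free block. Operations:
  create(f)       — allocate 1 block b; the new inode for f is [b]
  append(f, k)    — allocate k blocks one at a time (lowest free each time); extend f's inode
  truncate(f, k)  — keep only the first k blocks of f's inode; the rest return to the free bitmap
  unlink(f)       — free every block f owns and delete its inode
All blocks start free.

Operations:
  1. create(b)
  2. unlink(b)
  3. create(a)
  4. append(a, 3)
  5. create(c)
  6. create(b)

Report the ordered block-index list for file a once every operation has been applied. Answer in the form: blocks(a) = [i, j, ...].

[1] create(b) — b=0 (map F..........)
[2] unlink(b) —  (map ...........)
[3] create(a) — a=0 (map F..........)
[4] append(a, 3) — a=0,1,2,3 (map FFFF.......)
[5] create(c) — a=0,1,2,3 c=4 (map FFFFF......)
[6] create(b) — a=0,1,2,3 b=5 c=4 (map FFFFFF.....)

blocks(a) = [0, 1, 2, 3]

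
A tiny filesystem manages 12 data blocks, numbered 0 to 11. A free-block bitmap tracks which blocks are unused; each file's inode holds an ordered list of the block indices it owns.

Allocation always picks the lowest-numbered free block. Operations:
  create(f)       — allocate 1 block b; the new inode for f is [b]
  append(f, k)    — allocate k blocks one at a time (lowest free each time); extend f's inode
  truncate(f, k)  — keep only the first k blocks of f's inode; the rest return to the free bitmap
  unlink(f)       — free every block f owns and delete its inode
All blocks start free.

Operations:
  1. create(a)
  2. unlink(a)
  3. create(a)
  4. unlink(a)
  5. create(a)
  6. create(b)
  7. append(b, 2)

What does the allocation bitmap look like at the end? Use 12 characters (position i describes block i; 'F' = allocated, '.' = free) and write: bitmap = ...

after create(a) → a:[0]  free=[F...........]
after unlink(a) →   free=[............]
after create(a) → a:[0]  free=[F...........]
after unlink(a) →   free=[............]
after create(a) → a:[0]  free=[F...........]
after create(b) → a:[0], b:[1]  free=[FF..........]
after append(b, 2) → a:[0], b:[1, 2, 3]  free=[FFFF........]

bitmap = FFFF........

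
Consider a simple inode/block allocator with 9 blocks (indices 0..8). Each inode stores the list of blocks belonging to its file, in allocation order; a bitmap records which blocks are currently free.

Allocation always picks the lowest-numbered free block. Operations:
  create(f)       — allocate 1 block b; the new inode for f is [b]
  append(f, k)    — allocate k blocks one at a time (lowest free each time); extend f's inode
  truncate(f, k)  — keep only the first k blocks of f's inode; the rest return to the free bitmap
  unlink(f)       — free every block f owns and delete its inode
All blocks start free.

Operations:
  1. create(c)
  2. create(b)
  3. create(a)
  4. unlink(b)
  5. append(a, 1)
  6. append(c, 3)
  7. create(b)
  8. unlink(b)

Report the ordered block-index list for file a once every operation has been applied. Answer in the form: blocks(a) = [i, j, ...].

  1. create(c)  ⇒  F........  {c→[0]}
  2. create(b)  ⇒  FF.......  {b→[1]; c→[0]}
  3. create(a)  ⇒  FFF......  {a→[2]; b→[1]; c→[0]}
  4. unlink(b)  ⇒  F.F......  {a→[2]; c→[0]}
  5. append(a, 1)  ⇒  FFF......  {a→[2, 1]; c→[0]}
  6. append(c, 3)  ⇒  FFFFFF...  {a→[2, 1]; c→[0, 3, 4, 5]}
  7. create(b)  ⇒  FFFFFFF..  {a→[2, 1]; b→[6]; c→[0, 3, 4, 5]}
  8. unlink(b)  ⇒  FFFFFF...  {a→[2, 1]; c→[0, 3, 4, 5]}

blocks(a) = [2, 1]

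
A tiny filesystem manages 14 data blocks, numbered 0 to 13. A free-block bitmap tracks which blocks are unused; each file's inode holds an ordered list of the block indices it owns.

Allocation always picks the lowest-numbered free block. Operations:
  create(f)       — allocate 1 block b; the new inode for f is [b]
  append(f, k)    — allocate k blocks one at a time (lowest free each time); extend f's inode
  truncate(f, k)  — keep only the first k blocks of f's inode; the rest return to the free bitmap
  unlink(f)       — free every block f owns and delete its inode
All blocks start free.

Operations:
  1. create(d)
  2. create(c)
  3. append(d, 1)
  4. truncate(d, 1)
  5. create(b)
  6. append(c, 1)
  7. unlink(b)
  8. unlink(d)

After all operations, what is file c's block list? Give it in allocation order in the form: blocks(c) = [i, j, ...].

[1] create(d) — d=0 (map F.............)
[2] create(c) — c=1 d=0 (map FF............)
[3] append(d, 1) — c=1 d=0,2 (map FFF...........)
[4] truncate(d, 1) — c=1 d=0 (map FF............)
[5] create(b) — b=2 c=1 d=0 (map FFF...........)
[6] append(c, 1) — b=2 c=1,3 d=0 (map FFFF..........)
[7] unlink(b) — c=1,3 d=0 (map FF.F..........)
[8] unlink(d) — c=1,3 (map .F.F..........)

blocks(c) = [1, 3]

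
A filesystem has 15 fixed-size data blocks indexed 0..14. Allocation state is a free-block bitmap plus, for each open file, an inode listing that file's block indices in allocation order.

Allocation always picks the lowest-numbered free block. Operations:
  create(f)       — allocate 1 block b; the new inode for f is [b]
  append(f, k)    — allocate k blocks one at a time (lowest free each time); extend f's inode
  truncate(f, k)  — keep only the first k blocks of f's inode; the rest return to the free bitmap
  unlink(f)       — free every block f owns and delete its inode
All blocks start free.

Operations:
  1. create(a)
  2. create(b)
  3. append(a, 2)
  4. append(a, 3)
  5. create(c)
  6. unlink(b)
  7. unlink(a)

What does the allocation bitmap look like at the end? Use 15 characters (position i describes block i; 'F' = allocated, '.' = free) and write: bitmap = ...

  1. create(a)  ⇒  F..............  {a→[0]}
  2. create(b)  ⇒  FF.............  {a→[0]; b→[1]}
  3. append(a, 2)  ⇒  FFFF...........  {a→[0, 2, 3]; b→[1]}
  4. append(a, 3)  ⇒  FFFFFFF........  {a→[0, 2, 3, 4, 5, 6]; b→[1]}
  5. create(c)  ⇒  FFFFFFFF.......  {a→[0, 2, 3, 4, 5, 6]; b→[1]; c→[7]}
  6. unlink(b)  ⇒  F.FFFFFF.......  {a→[0, 2, 3, 4, 5, 6]; c→[7]}
  7. unlink(a)  ⇒  .......F.......  {c→[7]}

bitmap = .......F.......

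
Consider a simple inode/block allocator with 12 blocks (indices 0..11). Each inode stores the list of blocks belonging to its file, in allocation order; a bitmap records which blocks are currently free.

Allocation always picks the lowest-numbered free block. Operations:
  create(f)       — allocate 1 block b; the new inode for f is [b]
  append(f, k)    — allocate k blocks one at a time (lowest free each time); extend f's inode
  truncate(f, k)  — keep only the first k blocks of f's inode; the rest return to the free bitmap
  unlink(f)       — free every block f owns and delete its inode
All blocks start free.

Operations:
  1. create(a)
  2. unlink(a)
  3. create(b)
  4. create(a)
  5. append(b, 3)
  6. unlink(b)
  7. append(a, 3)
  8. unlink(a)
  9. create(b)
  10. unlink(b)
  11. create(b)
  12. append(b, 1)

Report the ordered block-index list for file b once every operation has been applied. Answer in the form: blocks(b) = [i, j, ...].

blocks(b) = [0, 1]

  1. create(a)  ⇒  F...........  {a→[0]}
  2. unlink(a)  ⇒  ............  {}
  3. create(b)  ⇒  F...........  {b→[0]}
  4. create(a)  ⇒  FF..........  {a→[1]; b→[0]}
  5. append(b, 3)  ⇒  FFFFF.......  {a→[1]; b→[0, 2, 3, 4]}
  6. unlink(b)  ⇒  .F..........  {a→[1]}
  7. append(a, 3)  ⇒  FFFF........  {a→[1, 0, 2, 3]}
  8. unlink(a)  ⇒  ............  {}
  9. create(b)  ⇒  F...........  {b→[0]}
  10. unlink(b)  ⇒  ............  {}
  11. create(b)  ⇒  F...........  {b→[0]}
  12. append(b, 1)  ⇒  FF..........  {b→[0, 1]}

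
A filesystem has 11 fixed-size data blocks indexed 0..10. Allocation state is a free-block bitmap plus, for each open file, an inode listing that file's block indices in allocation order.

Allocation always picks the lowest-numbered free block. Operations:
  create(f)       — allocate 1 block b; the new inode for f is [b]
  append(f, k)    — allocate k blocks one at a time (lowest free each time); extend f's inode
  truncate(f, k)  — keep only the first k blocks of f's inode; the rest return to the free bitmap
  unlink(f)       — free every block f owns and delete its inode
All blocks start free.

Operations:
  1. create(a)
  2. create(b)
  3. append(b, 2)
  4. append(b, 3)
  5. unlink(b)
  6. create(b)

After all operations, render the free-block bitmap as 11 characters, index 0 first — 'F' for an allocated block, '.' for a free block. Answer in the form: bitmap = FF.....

bitmap = FF.........

  1. create(a)  ⇒  F..........  {a→[0]}
  2. create(b)  ⇒  FF.........  {a→[0]; b→[1]}
  3. append(b, 2)  ⇒  FFFF.......  {a→[0]; b→[1, 2, 3]}
  4. append(b, 3)  ⇒  FFFFFFF....  {a→[0]; b→[1, 2, 3, 4, 5, 6]}
  5. unlink(b)  ⇒  F..........  {a→[0]}
  6. create(b)  ⇒  FF.........  {a→[0]; b→[1]}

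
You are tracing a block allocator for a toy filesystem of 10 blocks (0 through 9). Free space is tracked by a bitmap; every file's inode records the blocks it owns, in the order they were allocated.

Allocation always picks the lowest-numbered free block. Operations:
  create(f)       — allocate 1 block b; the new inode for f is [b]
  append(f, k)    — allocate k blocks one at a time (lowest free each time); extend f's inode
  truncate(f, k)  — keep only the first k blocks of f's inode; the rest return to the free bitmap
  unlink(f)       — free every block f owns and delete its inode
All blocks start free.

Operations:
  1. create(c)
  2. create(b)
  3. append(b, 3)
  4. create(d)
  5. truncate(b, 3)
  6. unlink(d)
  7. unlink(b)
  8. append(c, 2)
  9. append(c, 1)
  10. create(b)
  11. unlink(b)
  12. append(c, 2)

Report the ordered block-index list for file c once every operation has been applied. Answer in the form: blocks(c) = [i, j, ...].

blocks(c) = [0, 1, 2, 3, 4, 5]

after create(c) → c:[0]  free=[F.........]
after create(b) → b:[1], c:[0]  free=[FF........]
after append(b, 3) → b:[1, 2, 3, 4], c:[0]  free=[FFFFF.....]
after create(d) → b:[1, 2, 3, 4], c:[0], d:[5]  free=[FFFFFF....]
after truncate(b, 3) → b:[1, 2, 3], c:[0], d:[5]  free=[FFFF.F....]
after unlink(d) → b:[1, 2, 3], c:[0]  free=[FFFF......]
after unlink(b) → c:[0]  free=[F.........]
after append(c, 2) → c:[0, 1, 2]  free=[FFF.......]
after append(c, 1) → c:[0, 1, 2, 3]  free=[FFFF......]
after create(b) → b:[4], c:[0, 1, 2, 3]  free=[FFFFF.....]
after unlink(b) → c:[0, 1, 2, 3]  free=[FFFF......]
after append(c, 2) → c:[0, 1, 2, 3, 4, 5]  free=[FFFFFF....]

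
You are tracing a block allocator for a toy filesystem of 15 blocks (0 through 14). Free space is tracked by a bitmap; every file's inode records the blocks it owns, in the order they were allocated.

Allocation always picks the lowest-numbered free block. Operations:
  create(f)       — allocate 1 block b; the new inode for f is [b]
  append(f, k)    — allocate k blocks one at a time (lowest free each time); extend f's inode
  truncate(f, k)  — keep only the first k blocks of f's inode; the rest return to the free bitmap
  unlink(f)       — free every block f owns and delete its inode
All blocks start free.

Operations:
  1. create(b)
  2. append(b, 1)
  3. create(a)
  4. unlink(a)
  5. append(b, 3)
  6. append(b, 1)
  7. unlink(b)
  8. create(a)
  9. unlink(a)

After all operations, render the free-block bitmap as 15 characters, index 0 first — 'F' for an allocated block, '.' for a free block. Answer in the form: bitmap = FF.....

bitmap = ...............

after create(b) → b:[0]  free=[F..............]
after append(b, 1) → b:[0, 1]  free=[FF.............]
after create(a) → a:[2], b:[0, 1]  free=[FFF............]
after unlink(a) → b:[0, 1]  free=[FF.............]
after append(b, 3) → b:[0, 1, 2, 3, 4]  free=[FFFFF..........]
after append(b, 1) → b:[0, 1, 2, 3, 4, 5]  free=[FFFFFF.........]
after unlink(b) →   free=[...............]
after create(a) → a:[0]  free=[F..............]
after unlink(a) →   free=[...............]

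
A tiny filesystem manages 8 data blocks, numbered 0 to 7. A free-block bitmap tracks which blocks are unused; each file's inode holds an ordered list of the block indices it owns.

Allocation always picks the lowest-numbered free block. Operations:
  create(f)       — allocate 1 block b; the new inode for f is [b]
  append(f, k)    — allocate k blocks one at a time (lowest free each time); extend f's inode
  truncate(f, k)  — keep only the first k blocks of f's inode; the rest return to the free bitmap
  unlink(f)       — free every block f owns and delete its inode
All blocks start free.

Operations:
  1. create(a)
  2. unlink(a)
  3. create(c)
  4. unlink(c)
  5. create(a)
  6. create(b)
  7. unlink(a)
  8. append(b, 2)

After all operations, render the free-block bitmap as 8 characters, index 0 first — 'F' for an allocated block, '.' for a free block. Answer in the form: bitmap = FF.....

bitmap = FFF.....

  1. create(a)  ⇒  F.......  {a→[0]}
  2. unlink(a)  ⇒  ........  {}
  3. create(c)  ⇒  F.......  {c→[0]}
  4. unlink(c)  ⇒  ........  {}
  5. create(a)  ⇒  F.......  {a→[0]}
  6. create(b)  ⇒  FF......  {a→[0]; b→[1]}
  7. unlink(a)  ⇒  .F......  {b→[1]}
  8. append(b, 2)  ⇒  FFF.....  {b→[1, 0, 2]}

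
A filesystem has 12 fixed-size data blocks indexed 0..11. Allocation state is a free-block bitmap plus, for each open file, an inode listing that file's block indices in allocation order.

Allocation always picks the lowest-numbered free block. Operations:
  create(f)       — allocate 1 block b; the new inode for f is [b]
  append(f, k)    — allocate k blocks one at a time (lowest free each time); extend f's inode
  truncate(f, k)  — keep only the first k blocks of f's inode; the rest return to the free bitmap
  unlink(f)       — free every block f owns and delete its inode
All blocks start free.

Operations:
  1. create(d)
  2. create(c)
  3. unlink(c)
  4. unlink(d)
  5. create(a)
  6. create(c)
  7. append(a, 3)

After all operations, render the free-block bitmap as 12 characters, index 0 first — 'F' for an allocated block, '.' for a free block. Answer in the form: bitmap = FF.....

  1. create(d)  ⇒  F...........  {d→[0]}
  2. create(c)  ⇒  FF..........  {c→[1]; d→[0]}
  3. unlink(c)  ⇒  F...........  {d→[0]}
  4. unlink(d)  ⇒  ............  {}
  5. create(a)  ⇒  F...........  {a→[0]}
  6. create(c)  ⇒  FF..........  {a→[0]; c→[1]}
  7. append(a, 3)  ⇒  FFFFF.......  {a→[0, 2, 3, 4]; c→[1]}

bitmap = FFFFF.......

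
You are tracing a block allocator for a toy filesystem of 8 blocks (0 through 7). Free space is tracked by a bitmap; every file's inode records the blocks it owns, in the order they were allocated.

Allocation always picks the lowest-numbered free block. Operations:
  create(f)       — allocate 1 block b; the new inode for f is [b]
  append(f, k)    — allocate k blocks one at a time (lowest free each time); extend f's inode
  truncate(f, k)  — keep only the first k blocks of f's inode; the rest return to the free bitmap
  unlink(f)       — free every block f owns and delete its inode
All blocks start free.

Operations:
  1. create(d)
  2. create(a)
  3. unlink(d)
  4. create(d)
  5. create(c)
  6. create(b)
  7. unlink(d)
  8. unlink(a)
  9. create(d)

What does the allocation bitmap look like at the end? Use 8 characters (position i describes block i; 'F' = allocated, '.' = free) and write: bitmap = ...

bitmap = F.FF....

[1] create(d) — d=0 (map F.......)
[2] create(a) — a=1 d=0 (map FF......)
[3] unlink(d) — a=1 (map .F......)
[4] create(d) — a=1 d=0 (map FF......)
[5] create(c) — a=1 c=2 d=0 (map FFF.....)
[6] create(b) — a=1 b=3 c=2 d=0 (map FFFF....)
[7] unlink(d) — a=1 b=3 c=2 (map .FFF....)
[8] unlink(a) — b=3 c=2 (map ..FF....)
[9] create(d) — b=3 c=2 d=0 (map F.FF....)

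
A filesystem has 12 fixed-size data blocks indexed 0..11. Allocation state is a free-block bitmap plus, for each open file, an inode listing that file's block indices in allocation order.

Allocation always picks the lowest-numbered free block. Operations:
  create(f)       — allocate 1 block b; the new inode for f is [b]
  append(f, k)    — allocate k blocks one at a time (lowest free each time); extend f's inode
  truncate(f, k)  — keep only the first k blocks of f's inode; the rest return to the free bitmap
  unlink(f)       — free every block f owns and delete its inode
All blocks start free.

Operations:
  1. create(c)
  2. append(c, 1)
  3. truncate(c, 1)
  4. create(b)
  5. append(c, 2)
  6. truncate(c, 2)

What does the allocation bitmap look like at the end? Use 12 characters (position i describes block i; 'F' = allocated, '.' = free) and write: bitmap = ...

  1. create(c)  ⇒  F...........  {c→[0]}
  2. append(c, 1)  ⇒  FF..........  {c→[0, 1]}
  3. truncate(c, 1)  ⇒  F...........  {c→[0]}
  4. create(b)  ⇒  FF..........  {b→[1]; c→[0]}
  5. append(c, 2)  ⇒  FFFF........  {b→[1]; c→[0, 2, 3]}
  6. truncate(c, 2)  ⇒  FFF.........  {b→[1]; c→[0, 2]}

bitmap = FFF.........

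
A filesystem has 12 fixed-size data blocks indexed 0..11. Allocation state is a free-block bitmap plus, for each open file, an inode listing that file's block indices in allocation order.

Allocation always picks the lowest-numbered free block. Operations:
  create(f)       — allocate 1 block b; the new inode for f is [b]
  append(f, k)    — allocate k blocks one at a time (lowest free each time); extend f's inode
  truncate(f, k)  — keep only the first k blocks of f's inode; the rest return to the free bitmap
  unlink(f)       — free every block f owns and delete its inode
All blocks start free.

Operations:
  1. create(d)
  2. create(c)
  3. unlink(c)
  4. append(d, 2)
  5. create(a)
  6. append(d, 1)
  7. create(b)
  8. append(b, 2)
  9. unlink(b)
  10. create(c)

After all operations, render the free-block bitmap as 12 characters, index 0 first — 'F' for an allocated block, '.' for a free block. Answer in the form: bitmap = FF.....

bitmap = FFFFFF......

create(d): bitmap=F........... | d=[0]
create(c): bitmap=FF.......... | c=[1] d=[0]
unlink(c): bitmap=F........... | d=[0]
append(d, 2): bitmap=FFF......... | d=[0, 1, 2]
create(a): bitmap=FFFF........ | a=[3] d=[0, 1, 2]
append(d, 1): bitmap=FFFFF....... | a=[3] d=[0, 1, 2, 4]
create(b): bitmap=FFFFFF...... | a=[3] b=[5] d=[0, 1, 2, 4]
append(b, 2): bitmap=FFFFFFFF.... | a=[3] b=[5, 6, 7] d=[0, 1, 2, 4]
unlink(b): bitmap=FFFFF....... | a=[3] d=[0, 1, 2, 4]
create(c): bitmap=FFFFFF...... | a=[3] c=[5] d=[0, 1, 2, 4]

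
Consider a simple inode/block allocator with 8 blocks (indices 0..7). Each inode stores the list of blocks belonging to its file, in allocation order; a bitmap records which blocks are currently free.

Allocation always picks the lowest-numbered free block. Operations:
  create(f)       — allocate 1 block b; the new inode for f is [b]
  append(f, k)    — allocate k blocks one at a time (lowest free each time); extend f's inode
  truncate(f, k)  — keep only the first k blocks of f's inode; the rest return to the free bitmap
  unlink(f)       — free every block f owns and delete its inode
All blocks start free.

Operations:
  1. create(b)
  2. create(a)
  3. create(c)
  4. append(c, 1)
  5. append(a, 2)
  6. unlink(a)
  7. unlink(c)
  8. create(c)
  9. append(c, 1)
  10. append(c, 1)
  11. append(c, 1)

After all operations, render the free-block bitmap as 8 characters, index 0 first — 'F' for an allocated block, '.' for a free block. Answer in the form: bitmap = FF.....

  1. create(b)  ⇒  F.......  {b→[0]}
  2. create(a)  ⇒  FF......  {a→[1]; b→[0]}
  3. create(c)  ⇒  FFF.....  {a→[1]; b→[0]; c→[2]}
  4. append(c, 1)  ⇒  FFFF....  {a→[1]; b→[0]; c→[2, 3]}
  5. append(a, 2)  ⇒  FFFFFF..  {a→[1, 4, 5]; b→[0]; c→[2, 3]}
  6. unlink(a)  ⇒  F.FF....  {b→[0]; c→[2, 3]}
  7. unlink(c)  ⇒  F.......  {b→[0]}
  8. create(c)  ⇒  FF......  {b→[0]; c→[1]}
  9. append(c, 1)  ⇒  FFF.....  {b→[0]; c→[1, 2]}
  10. append(c, 1)  ⇒  FFFF....  {b→[0]; c→[1, 2, 3]}
  11. append(c, 1)  ⇒  FFFFF...  {b→[0]; c→[1, 2, 3, 4]}

bitmap = FFFFF...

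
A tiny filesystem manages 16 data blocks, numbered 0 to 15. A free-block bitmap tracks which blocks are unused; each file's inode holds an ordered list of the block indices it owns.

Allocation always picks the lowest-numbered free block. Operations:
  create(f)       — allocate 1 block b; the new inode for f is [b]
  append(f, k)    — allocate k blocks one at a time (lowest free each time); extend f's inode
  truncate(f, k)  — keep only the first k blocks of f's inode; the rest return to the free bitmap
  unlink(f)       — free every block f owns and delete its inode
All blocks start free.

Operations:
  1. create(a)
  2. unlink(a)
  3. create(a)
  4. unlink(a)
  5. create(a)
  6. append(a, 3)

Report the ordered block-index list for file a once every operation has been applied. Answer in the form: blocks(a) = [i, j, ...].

blocks(a) = [0, 1, 2, 3]

after create(a) → a:[0]  free=[F...............]
after unlink(a) →   free=[................]
after create(a) → a:[0]  free=[F...............]
after unlink(a) →   free=[................]
after create(a) → a:[0]  free=[F...............]
after append(a, 3) → a:[0, 1, 2, 3]  free=[FFFF............]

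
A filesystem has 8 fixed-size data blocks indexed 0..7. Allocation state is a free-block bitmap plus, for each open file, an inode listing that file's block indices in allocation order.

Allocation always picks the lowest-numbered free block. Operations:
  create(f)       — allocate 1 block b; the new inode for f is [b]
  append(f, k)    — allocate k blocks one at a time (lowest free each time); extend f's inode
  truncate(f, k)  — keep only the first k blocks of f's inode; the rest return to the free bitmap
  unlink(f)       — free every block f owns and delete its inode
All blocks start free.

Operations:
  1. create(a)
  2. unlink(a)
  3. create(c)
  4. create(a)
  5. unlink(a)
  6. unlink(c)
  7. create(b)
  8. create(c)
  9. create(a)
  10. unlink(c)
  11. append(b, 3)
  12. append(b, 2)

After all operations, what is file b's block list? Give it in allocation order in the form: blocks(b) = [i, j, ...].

create(a): bitmap=F....... | a=[0]
unlink(a): bitmap=........ | 
create(c): bitmap=F....... | c=[0]
create(a): bitmap=FF...... | a=[1] c=[0]
unlink(a): bitmap=F....... | c=[0]
unlink(c): bitmap=........ | 
create(b): bitmap=F....... | b=[0]
create(c): bitmap=FF...... | b=[0] c=[1]
create(a): bitmap=FFF..... | a=[2] b=[0] c=[1]
unlink(c): bitmap=F.F..... | a=[2] b=[0]
append(b, 3): bitmap=FFFFF... | a=[2] b=[0, 1, 3, 4]
append(b, 2): bitmap=FFFFFFF. | a=[2] b=[0, 1, 3, 4, 5, 6]

blocks(b) = [0, 1, 3, 4, 5, 6]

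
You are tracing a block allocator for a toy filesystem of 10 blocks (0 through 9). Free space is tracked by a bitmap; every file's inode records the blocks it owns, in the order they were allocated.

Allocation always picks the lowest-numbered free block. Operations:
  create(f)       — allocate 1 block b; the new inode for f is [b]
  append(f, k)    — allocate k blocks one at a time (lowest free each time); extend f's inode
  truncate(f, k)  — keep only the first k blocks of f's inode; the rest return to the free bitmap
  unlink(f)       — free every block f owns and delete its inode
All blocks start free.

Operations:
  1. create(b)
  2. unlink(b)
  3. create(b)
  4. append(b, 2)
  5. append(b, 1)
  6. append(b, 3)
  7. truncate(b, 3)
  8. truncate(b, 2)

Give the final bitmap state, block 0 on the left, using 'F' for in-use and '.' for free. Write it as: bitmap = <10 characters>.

bitmap = FF........

[1] create(b) — b=0 (map F.........)
[2] unlink(b) —  (map ..........)
[3] create(b) — b=0 (map F.........)
[4] append(b, 2) — b=0,1,2 (map FFF.......)
[5] append(b, 1) — b=0,1,2,3 (map FFFF......)
[6] append(b, 3) — b=0,1,2,3,4,5,6 (map FFFFFFF...)
[7] truncate(b, 3) — b=0,1,2 (map FFF.......)
[8] truncate(b, 2) — b=0,1 (map FF........)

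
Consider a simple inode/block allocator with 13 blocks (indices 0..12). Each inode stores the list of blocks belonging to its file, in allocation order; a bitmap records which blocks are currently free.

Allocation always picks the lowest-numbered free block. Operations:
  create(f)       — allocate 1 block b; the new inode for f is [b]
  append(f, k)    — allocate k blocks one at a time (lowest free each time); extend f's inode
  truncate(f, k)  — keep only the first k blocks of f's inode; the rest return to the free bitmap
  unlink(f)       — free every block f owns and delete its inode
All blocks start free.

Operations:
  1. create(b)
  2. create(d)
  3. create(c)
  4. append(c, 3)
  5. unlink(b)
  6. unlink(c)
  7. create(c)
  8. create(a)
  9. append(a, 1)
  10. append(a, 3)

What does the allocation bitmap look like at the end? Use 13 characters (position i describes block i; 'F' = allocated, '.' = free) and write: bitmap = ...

  1. create(b)  ⇒  F............  {b→[0]}
  2. create(d)  ⇒  FF...........  {b→[0]; d→[1]}
  3. create(c)  ⇒  FFF..........  {b→[0]; c→[2]; d→[1]}
  4. append(c, 3)  ⇒  FFFFFF.......  {b→[0]; c→[2, 3, 4, 5]; d→[1]}
  5. unlink(b)  ⇒  .FFFFF.......  {c→[2, 3, 4, 5]; d→[1]}
  6. unlink(c)  ⇒  .F...........  {d→[1]}
  7. create(c)  ⇒  FF...........  {c→[0]; d→[1]}
  8. create(a)  ⇒  FFF..........  {a→[2]; c→[0]; d→[1]}
  9. append(a, 1)  ⇒  FFFF.........  {a→[2, 3]; c→[0]; d→[1]}
  10. append(a, 3)  ⇒  FFFFFFF......  {a→[2, 3, 4, 5, 6]; c→[0]; d→[1]}

bitmap = FFFFFFF......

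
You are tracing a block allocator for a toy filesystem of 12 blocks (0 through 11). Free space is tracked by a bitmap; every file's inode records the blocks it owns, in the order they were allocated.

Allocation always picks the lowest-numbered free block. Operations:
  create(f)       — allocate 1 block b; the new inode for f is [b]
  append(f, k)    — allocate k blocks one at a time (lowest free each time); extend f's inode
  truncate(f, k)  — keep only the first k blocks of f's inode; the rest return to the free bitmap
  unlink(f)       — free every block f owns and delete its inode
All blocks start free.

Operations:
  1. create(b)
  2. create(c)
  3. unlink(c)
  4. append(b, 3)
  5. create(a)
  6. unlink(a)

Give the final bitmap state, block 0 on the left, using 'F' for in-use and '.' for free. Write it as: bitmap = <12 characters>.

  1. create(b)  ⇒  F...........  {b→[0]}
  2. create(c)  ⇒  FF..........  {b→[0]; c→[1]}
  3. unlink(c)  ⇒  F...........  {b→[0]}
  4. append(b, 3)  ⇒  FFFF........  {b→[0, 1, 2, 3]}
  5. create(a)  ⇒  FFFFF.......  {a→[4]; b→[0, 1, 2, 3]}
  6. unlink(a)  ⇒  FFFF........  {b→[0, 1, 2, 3]}

bitmap = FFFF........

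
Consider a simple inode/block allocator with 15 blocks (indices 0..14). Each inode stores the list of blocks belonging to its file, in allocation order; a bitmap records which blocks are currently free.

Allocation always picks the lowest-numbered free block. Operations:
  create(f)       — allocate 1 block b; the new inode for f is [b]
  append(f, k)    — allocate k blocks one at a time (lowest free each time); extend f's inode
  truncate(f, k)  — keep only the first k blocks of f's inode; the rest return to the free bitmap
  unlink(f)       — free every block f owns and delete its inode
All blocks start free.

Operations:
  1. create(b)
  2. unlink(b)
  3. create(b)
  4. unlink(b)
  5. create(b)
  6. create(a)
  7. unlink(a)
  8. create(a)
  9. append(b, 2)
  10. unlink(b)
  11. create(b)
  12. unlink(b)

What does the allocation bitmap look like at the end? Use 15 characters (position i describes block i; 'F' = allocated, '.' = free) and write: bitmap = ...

[1] create(b) — b=0 (map F..............)
[2] unlink(b) —  (map ...............)
[3] create(b) — b=0 (map F..............)
[4] unlink(b) —  (map ...............)
[5] create(b) — b=0 (map F..............)
[6] create(a) — a=1 b=0 (map FF.............)
[7] unlink(a) — b=0 (map F..............)
[8] create(a) — a=1 b=0 (map FF.............)
[9] append(b, 2) — a=1 b=0,2,3 (map FFFF...........)
[10] unlink(b) — a=1 (map .F.............)
[11] create(b) — a=1 b=0 (map FF.............)
[12] unlink(b) — a=1 (map .F.............)

bitmap = .F.............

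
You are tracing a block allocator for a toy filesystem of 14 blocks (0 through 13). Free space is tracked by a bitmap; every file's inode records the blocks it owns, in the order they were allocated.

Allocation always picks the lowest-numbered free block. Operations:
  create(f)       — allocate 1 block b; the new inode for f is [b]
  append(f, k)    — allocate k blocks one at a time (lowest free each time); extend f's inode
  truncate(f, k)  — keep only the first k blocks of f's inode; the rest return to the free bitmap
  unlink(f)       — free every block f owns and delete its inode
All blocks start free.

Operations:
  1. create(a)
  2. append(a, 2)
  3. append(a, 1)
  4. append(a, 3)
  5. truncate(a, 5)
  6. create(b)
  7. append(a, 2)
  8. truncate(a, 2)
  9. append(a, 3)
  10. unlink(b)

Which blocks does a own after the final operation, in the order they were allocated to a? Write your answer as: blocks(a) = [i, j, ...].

  1. create(a)  ⇒  F.............  {a→[0]}
  2. append(a, 2)  ⇒  FFF...........  {a→[0, 1, 2]}
  3. append(a, 1)  ⇒  FFFF..........  {a→[0, 1, 2, 3]}
  4. append(a, 3)  ⇒  FFFFFFF.......  {a→[0, 1, 2, 3, 4, 5, 6]}
  5. truncate(a, 5)  ⇒  FFFFF.........  {a→[0, 1, 2, 3, 4]}
  6. create(b)  ⇒  FFFFFF........  {a→[0, 1, 2, 3, 4]; b→[5]}
  7. append(a, 2)  ⇒  FFFFFFFF......  {a→[0, 1, 2, 3, 4, 6, 7]; b→[5]}
  8. truncate(a, 2)  ⇒  FF...F........  {a→[0, 1]; b→[5]}
  9. append(a, 3)  ⇒  FFFFFF........  {a→[0, 1, 2, 3, 4]; b→[5]}
  10. unlink(b)  ⇒  FFFFF.........  {a→[0, 1, 2, 3, 4]}

blocks(a) = [0, 1, 2, 3, 4]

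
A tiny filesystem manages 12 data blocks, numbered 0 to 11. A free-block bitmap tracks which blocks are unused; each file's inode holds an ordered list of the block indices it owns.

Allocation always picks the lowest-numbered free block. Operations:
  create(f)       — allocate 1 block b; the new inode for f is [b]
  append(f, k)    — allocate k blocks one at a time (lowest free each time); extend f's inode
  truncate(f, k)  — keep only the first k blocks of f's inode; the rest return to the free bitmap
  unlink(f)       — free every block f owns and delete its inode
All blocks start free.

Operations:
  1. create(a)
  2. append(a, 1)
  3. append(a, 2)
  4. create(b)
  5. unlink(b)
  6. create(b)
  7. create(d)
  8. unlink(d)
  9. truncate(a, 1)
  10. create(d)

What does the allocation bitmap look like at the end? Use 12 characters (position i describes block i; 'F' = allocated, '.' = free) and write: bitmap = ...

bitmap = FF..F.......

  1. create(a)  ⇒  F...........  {a→[0]}
  2. append(a, 1)  ⇒  FF..........  {a→[0, 1]}
  3. append(a, 2)  ⇒  FFFF........  {a→[0, 1, 2, 3]}
  4. create(b)  ⇒  FFFFF.......  {a→[0, 1, 2, 3]; b→[4]}
  5. unlink(b)  ⇒  FFFF........  {a→[0, 1, 2, 3]}
  6. create(b)  ⇒  FFFFF.......  {a→[0, 1, 2, 3]; b→[4]}
  7. create(d)  ⇒  FFFFFF......  {a→[0, 1, 2, 3]; b→[4]; d→[5]}
  8. unlink(d)  ⇒  FFFFF.......  {a→[0, 1, 2, 3]; b→[4]}
  9. truncate(a, 1)  ⇒  F...F.......  {a→[0]; b→[4]}
  10. create(d)  ⇒  FF..F.......  {a→[0]; b→[4]; d→[1]}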